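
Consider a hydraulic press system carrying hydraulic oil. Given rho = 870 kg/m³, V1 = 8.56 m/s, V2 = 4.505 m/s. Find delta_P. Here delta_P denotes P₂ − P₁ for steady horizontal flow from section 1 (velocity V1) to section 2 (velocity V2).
Formula: \Delta P = \frac{1}{2} \rho (V_1^2 - V_2^2)
delta_P = 0.5·870·(8.56² − 4.505²)/1000 = 23.05 kPa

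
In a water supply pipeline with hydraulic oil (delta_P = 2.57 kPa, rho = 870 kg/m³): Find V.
Formula: V = \sqrt{\frac{2 \Delta P}{\rho}}
V = √(2·(2.57·1000)/870) = 2.431 m/s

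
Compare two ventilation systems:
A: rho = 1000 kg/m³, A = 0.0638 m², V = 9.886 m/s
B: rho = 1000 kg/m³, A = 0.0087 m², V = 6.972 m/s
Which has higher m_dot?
m_dot(A) = 630.7 kg/s, m_dot(B) = 60.66 kg/s. Answer: A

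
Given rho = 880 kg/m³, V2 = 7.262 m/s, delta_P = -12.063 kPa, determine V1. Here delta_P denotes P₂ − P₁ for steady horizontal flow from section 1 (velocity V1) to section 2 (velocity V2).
Formula: \Delta P = \frac{1}{2} \rho (V_1^2 - V_2^2)
Substituting knowns: -12.063 = 0.5·880·(V1² − 7.262²)/1000
Solving for V1: V1 = √(7.262² + 2·(-12.063·1000)/880) = 5.032 m/s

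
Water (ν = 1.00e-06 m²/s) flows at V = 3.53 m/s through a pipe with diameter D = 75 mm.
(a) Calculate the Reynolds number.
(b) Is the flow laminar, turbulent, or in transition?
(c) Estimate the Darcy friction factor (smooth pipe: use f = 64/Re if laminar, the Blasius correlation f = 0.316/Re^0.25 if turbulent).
(a) Re = V·D/ν = 3.53·0.075/1.00e-06 = 264750
(b) Flow regime: turbulent (Re > 4000)
(c) Friction factor: f = 0.316/Re^0.25 = 0.316/264750^0.25 = 0.01393 (Blasius is strictly valid for Re ≲ 1e5; used here as the smooth-pipe estimate the problem specifies)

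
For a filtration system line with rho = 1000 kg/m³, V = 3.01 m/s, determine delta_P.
Formula: V = \sqrt{\frac{2 \Delta P}{\rho}}
Substituting knowns: 3.01 = √(2·(delta_P·1000)/1000)
Solving for delta_P: delta_P = 3.01²·1000/2/1000 = 4.53 kPa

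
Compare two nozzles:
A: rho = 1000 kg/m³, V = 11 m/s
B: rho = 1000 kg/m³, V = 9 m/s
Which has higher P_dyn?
P_dyn(A) = 60.5 kPa, P_dyn(B) = 40.5 kPa. Answer: A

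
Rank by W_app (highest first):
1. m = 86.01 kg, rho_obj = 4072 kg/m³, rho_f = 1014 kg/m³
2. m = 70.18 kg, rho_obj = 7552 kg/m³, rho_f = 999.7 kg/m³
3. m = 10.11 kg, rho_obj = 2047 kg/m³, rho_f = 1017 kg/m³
Case 1: W_app = 633.6 N
Case 2: W_app = 597.3 N
Case 3: W_app = 49.9 N
Ranking (highest first): 1, 2, 3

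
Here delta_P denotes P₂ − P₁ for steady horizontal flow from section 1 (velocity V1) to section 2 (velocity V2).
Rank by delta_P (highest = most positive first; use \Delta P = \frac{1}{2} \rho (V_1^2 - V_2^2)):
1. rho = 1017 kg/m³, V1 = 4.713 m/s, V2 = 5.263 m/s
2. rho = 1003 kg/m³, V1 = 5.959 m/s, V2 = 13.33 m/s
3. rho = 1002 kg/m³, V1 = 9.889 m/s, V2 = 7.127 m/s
Case 1: delta_P = -2.79 kPa
Case 2: delta_P = -71.3 kPa
Case 3: delta_P = 23.55 kPa
Ranking (highest first): 3, 1, 2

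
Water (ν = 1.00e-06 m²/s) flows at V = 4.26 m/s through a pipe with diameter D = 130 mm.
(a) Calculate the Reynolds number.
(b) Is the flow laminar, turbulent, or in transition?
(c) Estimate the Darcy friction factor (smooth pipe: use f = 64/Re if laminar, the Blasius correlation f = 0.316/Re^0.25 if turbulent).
(a) Re = V·D/ν = 4.26·0.13/1.00e-06 = 553800
(b) Flow regime: turbulent (Re > 4000)
(c) Friction factor: f = 0.316/Re^0.25 = 0.316/553800^0.25 = 0.01158 (Blasius is strictly valid for Re ≲ 1e5; used here as the smooth-pipe estimate the problem specifies)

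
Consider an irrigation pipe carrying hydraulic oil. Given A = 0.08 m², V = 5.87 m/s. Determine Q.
Formula: Q = A V
Q = 0.08·5.87·1000 = 469.6 L/s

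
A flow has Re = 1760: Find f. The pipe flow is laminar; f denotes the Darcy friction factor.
Formula: f = \frac{64}{Re}
f = 64/1760 = 0.03636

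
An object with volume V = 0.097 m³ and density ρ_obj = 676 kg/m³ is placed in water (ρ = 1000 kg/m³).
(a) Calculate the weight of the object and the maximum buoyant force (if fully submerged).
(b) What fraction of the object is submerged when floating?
(a) W=rho_obj*g*V=676*9.81*0.097=643.3 N; F_B(max)=rho*g*V=1000*9.81*0.097=951.6 N
(b) Floating fraction=rho_obj/rho=676/1000=0.676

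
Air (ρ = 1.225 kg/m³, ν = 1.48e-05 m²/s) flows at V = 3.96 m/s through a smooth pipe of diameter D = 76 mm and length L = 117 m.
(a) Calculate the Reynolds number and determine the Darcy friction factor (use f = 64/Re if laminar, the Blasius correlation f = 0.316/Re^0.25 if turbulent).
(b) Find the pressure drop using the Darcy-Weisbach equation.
(a) Re = V·D/ν = 3.96·0.076/1.48e-05 = 20335 → turbulent (Re > 4000); f = 0.316/Re^0.25 = 0.316/20335^0.25 = 0.026462
(b) Darcy-Weisbach: ΔP = f·(L/D)·½ρV²/1000 = 0.026462·(117/0.076)·½·1.225·3.96²/1000 = 0.3913 kPa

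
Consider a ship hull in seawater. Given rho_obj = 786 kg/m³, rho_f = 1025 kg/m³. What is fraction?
Formula: f_{sub} = \frac{\rho_{obj}}{\rho_f}
fraction = 786/1025 = 0.7668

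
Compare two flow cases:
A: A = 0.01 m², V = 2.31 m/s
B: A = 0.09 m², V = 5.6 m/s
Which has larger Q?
Q(A) = 23.1 L/s, Q(B) = 504 L/s. Answer: B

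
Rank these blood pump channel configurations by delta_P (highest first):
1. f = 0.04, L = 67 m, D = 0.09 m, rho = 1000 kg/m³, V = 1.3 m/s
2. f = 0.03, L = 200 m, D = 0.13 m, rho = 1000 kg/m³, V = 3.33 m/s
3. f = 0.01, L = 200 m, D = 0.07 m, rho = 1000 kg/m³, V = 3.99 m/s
Case 1: delta_P = 25.16 kPa
Case 2: delta_P = 255.9 kPa
Case 3: delta_P = 227.4 kPa
Ranking (highest first): 2, 3, 1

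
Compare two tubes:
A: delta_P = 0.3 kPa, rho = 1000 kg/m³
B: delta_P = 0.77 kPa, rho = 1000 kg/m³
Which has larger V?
V(A) = 0.7746 m/s, V(B) = 1.241 m/s. Answer: B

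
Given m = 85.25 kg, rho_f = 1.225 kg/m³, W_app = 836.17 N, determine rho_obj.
Formula: W_{app} = mg\left(1 - \frac{\rho_f}{\rho_{obj}}\right)
Substituting knowns: 836.17 = 85.25·9.81·(1 − 1.225/rho_obj)
Solving for rho_obj: rho_obj = 1.225/(1 − 836.17/(85.25·9.81)) = 7732 kg/m³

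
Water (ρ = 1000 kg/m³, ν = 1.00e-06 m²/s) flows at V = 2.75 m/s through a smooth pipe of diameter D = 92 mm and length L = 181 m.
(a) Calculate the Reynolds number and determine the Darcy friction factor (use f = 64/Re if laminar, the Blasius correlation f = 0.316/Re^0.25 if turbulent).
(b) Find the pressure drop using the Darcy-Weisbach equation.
(a) Re = V·D/ν = 2.75·0.092/1.00e-06 = 253000 → turbulent (Re > 4000); f = 0.316/Re^0.25 = 0.316/253000^0.25 = 0.01409 (Blasius is strictly valid for Re ≲ 1e5; used here as the smooth-pipe estimate the problem specifies)
(b) Darcy-Weisbach: ΔP = f·(L/D)·½ρV²/1000 = 0.01409·(181/0.092)·½·1000·2.75²/1000 = 104.8 kPa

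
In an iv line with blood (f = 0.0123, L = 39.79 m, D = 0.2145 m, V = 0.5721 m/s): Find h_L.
Formula: h_L = f \frac{L}{D} \frac{V^2}{2g}
h_L = 0.0123·(39.79/0.2145)·0.5721²/(2·9.81) = 0.03806 m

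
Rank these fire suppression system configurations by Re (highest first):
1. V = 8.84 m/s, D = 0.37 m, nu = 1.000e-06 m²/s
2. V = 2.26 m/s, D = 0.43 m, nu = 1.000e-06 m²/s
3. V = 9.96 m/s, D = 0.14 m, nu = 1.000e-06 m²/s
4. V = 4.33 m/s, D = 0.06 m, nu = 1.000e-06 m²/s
Case 1: Re = 3.271e+06
Case 2: Re = 971800
Case 3: Re = 1.394e+06
Case 4: Re = 259800
Ranking (highest first): 1, 3, 2, 4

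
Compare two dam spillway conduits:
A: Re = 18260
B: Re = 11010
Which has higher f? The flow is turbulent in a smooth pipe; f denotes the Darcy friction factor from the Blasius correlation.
f(A) = 0.02718, f(B) = 0.03085. Answer: B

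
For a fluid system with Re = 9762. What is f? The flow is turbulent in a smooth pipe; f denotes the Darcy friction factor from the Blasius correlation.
Formula: f = \frac{0.316}{Re^{0.25}}
f = 0.316/9762^0.25 = 0.03179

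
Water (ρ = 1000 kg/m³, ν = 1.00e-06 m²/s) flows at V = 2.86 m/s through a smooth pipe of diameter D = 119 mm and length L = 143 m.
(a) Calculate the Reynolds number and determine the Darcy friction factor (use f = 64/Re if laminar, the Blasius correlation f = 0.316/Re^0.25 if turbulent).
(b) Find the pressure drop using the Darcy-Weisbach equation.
(a) Re = V·D/ν = 2.86·0.119/1.00e-06 = 340340 → turbulent (Re > 4000); f = 0.316/Re^0.25 = 0.316/340340^0.25 = 0.013083 (Blasius is strictly valid for Re ≲ 1e5; used here as the smooth-pipe estimate the problem specifies)
(b) Darcy-Weisbach: ΔP = f·(L/D)·½ρV²/1000 = 0.013083·(143/0.119)·½·1000·2.86²/1000 = 64.3 kPa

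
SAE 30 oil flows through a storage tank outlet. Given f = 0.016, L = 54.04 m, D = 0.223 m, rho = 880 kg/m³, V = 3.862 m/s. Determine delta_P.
Formula: \Delta P = f \frac{L}{D} \frac{\rho V^2}{2}
delta_P = 0.016·(54.04/0.223)·0.5·880·3.862²/1000 = 25.45 kPa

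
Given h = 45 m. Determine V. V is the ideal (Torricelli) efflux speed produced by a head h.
Formula: V = \sqrt{2 g h}
V = √(2·9.81·45) = 29.71 m/s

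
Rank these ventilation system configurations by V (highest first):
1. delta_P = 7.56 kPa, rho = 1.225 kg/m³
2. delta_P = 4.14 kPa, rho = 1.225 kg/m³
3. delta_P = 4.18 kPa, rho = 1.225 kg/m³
Case 1: V = 111.1 m/s
Case 2: V = 82.21 m/s
Case 3: V = 82.61 m/s
Ranking (highest first): 1, 3, 2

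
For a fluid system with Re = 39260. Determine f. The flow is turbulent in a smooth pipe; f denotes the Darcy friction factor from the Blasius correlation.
Formula: f = \frac{0.316}{Re^{0.25}}
f = 0.316/39260^0.25 = 0.02245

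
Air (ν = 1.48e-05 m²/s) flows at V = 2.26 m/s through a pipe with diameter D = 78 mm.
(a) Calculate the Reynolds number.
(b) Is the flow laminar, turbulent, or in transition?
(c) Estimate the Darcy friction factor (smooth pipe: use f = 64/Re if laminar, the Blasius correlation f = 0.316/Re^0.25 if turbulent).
(a) Re = V·D/ν = 2.26·0.078/1.48e-05 = 11911
(b) Flow regime: turbulent (Re > 4000)
(c) Friction factor: f = 0.316/Re^0.25 = 0.316/11911^0.25 = 0.03025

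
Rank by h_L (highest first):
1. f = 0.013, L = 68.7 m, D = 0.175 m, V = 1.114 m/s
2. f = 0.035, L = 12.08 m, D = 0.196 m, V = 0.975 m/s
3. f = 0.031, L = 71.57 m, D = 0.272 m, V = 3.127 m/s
Case 1: h_L = 0.3228 m
Case 2: h_L = 0.1045 m
Case 3: h_L = 4.065 m
Ranking (highest first): 3, 1, 2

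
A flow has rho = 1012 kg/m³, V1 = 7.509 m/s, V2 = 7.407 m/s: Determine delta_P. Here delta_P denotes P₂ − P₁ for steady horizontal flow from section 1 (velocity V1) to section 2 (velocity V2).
Formula: \Delta P = \frac{1}{2} \rho (V_1^2 - V_2^2)
delta_P = 0.5·1012·(7.509² − 7.407²)/1000 = 0.7698 kPa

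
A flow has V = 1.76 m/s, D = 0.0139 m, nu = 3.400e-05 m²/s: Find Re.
Formula: Re = \frac{V D}{\nu}
Re = 1.76·0.0139/3.400e-05 = 719.5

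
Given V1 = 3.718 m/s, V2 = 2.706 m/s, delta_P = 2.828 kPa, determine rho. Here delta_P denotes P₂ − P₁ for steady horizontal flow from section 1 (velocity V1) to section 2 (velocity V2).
Formula: \Delta P = \frac{1}{2} \rho (V_1^2 - V_2^2)
Substituting knowns: 2.828 = 0.5·rho·(3.718² − 2.706²)/1000
Solving for rho: rho = 2·(2.828·1000)/(3.718² − 2.706²) = 870 kg/m³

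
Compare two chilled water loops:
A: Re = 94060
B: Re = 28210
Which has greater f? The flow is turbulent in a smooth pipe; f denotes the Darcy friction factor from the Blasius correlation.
f(A) = 0.01804, f(B) = 0.02438. Answer: B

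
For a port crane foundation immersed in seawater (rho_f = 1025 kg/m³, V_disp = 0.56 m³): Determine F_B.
Formula: F_B = \rho_f g V_{disp}
F_B = 1025·9.81·0.56 = 5631 N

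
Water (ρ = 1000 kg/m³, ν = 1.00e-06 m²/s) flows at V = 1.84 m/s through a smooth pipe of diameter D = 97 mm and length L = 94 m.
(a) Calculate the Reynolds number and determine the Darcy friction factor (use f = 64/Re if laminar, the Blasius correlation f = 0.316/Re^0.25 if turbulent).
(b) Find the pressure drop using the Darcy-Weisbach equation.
(a) Re = V·D/ν = 1.84·0.097/1.00e-06 = 178480 → turbulent (Re > 4000); f = 0.316/Re^0.25 = 0.316/178480^0.25 = 0.015374 (Blasius is strictly valid for Re ≲ 1e5; used here as the smooth-pipe estimate the problem specifies)
(b) Darcy-Weisbach: ΔP = f·(L/D)·½ρV²/1000 = 0.015374·(94/0.097)·½·1000·1.84²/1000 = 25.22 kPa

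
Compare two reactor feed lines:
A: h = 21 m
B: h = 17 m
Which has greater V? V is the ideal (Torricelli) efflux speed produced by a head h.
V(A) = 20.3 m/s, V(B) = 18.26 m/s. Answer: A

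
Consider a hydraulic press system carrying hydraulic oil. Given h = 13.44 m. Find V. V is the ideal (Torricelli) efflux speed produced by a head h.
Formula: V = \sqrt{2 g h}
V = √(2·9.81·13.44) = 16.24 m/s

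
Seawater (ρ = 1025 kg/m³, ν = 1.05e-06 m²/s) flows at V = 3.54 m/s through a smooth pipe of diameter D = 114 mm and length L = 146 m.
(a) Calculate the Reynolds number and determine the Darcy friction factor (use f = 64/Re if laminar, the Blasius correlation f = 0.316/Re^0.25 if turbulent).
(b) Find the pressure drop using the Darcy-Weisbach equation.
(a) Re = V·D/ν = 3.54·0.114/1.05e-06 = 384340 → turbulent (Re > 4000); f = 0.316/Re^0.25 = 0.316/384340^0.25 = 0.012691 (Blasius is strictly valid for Re ≲ 1e5; used here as the smooth-pipe estimate the problem specifies)
(b) Darcy-Weisbach: ΔP = f·(L/D)·½ρV²/1000 = 0.012691·(146/0.114)·½·1025·3.54²/1000 = 104.4 kPa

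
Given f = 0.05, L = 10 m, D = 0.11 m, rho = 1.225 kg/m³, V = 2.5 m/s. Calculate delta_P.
Formula: \Delta P = f \frac{L}{D} \frac{\rho V^2}{2}
delta_P = 0.05·(10/0.11)·0.5·1.225·2.5²/1000 = 0.0174 kPa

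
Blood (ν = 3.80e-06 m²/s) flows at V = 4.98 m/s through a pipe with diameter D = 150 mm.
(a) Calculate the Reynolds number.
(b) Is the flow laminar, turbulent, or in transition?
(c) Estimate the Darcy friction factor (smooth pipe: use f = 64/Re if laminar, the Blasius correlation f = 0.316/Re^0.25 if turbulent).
(a) Re = V·D/ν = 4.98·0.15/3.80e-06 = 196580
(b) Flow regime: turbulent (Re > 4000)
(c) Friction factor: f = 0.316/Re^0.25 = 0.316/196580^0.25 = 0.01501 (Blasius is strictly valid for Re ≲ 1e5; used here as the smooth-pipe estimate the problem specifies)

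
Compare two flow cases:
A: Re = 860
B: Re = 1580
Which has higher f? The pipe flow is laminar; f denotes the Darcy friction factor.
f(A) = 0.07442, f(B) = 0.04051. Answer: A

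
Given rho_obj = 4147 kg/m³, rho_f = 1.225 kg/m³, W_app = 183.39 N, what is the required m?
Formula: W_{app} = mg\left(1 - \frac{\rho_f}{\rho_{obj}}\right)
Substituting knowns: 183.39 = m·9.81·(1 − 1.225/4147)
Solving for m: m = 183.39/(9.81·(1 − 1.225/4147)) = 18.7 kg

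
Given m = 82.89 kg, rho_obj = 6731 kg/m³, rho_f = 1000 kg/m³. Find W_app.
Formula: W_{app} = mg\left(1 - \frac{\rho_f}{\rho_{obj}}\right)
W_app = 82.89·9.81·(1 − 1000/6731) = 692.3 N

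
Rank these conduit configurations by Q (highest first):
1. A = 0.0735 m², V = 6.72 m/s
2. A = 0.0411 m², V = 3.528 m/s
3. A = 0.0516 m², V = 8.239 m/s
Case 1: Q = 493.9 L/s
Case 2: Q = 145 L/s
Case 3: Q = 425.1 L/s
Ranking (highest first): 1, 3, 2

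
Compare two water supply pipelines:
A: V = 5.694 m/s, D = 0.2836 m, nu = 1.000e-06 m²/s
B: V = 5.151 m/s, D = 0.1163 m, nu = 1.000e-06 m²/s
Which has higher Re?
Re(A) = 1.615e+06, Re(B) = 599061. Answer: A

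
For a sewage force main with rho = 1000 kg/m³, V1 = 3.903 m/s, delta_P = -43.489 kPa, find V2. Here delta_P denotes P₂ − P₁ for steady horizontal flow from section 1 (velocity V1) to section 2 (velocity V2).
Formula: \Delta P = \frac{1}{2} \rho (V_1^2 - V_2^2)
Substituting knowns: -43.489 = 0.5·1000·(3.903² − V2²)/1000
Solving for V2: V2 = √(3.903² − 2·(-43.489·1000)/1000) = 10.11 m/s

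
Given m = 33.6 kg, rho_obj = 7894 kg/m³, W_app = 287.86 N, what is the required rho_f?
Formula: W_{app} = mg\left(1 - \frac{\rho_f}{\rho_{obj}}\right)
Substituting knowns: 287.86 = 33.6·9.81·(1 − rho_f/7894)
Solving for rho_f: rho_f = 7894·(1 − 287.86/(33.6·9.81)) = 1000 kg/m³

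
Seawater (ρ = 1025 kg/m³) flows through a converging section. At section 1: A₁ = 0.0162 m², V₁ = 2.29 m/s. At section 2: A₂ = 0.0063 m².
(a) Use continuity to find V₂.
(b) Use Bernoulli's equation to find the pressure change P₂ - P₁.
(a) Continuity: A₁V₁=A₂V₂ -> V₂=A₁V₁/A₂=0.0162*2.29/0.0063=5.89 m/s
(b) Bernoulli: P₂-P₁=0.5*rho*(V₁^2-V₂^2)/1000=0.5*1025*(2.29^2-5.89^2)/1000=-15.09 kPa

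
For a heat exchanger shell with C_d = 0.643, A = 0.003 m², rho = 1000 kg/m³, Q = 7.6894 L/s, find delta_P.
Formula: Q = C_d A \sqrt{\frac{2 \Delta P}{\rho}}
Substituting knowns: 7.6894 = 0.643·0.003·√(2·(delta_P·1000)/1000)·1000
Solving for delta_P: delta_P = ((7.6894/1000)/(0.643·0.003))²·1000/2/1000 = 7.945 kPa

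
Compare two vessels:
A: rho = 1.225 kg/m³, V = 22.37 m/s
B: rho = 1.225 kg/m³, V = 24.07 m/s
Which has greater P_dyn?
P_dyn(A) = 0.3065 kPa, P_dyn(B) = 0.3549 kPa. Answer: B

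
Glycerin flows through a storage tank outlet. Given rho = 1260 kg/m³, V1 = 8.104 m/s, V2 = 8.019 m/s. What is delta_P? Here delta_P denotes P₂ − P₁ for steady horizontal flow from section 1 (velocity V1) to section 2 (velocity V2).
Formula: \Delta P = \frac{1}{2} \rho (V_1^2 - V_2^2)
delta_P = 0.5·1260·(8.104² − 8.019²)/1000 = 0.8634 kPa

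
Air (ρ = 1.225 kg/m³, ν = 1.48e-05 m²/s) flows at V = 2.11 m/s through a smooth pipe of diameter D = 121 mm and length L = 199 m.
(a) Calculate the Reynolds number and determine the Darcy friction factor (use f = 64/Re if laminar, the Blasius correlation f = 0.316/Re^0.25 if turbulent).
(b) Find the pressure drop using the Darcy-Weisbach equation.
(a) Re = V·D/ν = 2.11·0.121/1.48e-05 = 17251 → turbulent (Re > 4000); f = 0.316/Re^0.25 = 0.316/17251^0.25 = 0.027573
(b) Darcy-Weisbach: ΔP = f·(L/D)·½ρV²/1000 = 0.027573·(199/0.121)·½·1.225·2.11²/1000 = 0.1237 kPa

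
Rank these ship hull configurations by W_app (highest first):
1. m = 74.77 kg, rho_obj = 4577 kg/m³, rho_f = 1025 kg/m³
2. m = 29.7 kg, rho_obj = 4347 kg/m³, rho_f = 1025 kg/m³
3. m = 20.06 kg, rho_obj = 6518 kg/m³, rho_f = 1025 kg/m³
Case 1: W_app = 569.2 N
Case 2: W_app = 222.7 N
Case 3: W_app = 165.8 N
Ranking (highest first): 1, 2, 3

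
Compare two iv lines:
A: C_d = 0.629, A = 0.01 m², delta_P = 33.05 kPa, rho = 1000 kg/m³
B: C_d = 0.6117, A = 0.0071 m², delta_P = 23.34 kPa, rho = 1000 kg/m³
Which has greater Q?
Q(A) = 51.14 L/s, Q(B) = 29.67 L/s. Answer: A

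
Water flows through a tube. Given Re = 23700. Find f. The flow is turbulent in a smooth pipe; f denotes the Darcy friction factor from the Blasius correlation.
Formula: f = \frac{0.316}{Re^{0.25}}
f = 0.316/23700^0.25 = 0.02547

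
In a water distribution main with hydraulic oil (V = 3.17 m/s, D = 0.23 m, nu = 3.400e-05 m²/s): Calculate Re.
Formula: Re = \frac{V D}{\nu}
Re = 3.17·0.23/3.400e-05 = 21444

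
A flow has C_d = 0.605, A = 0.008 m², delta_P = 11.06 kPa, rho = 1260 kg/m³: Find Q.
Formula: Q = C_d A \sqrt{\frac{2 \Delta P}{\rho}}
Q = 0.605·0.008·√(2·(11.06·1000)/1260)·1000 = 20.28 L/s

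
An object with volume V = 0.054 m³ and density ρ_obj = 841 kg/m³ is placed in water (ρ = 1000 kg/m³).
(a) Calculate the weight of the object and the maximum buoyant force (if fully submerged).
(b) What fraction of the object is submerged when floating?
(a) W=rho_obj*g*V=841*9.81*0.054=445.5 N; F_B(max)=rho*g*V=1000*9.81*0.054=529.7 N
(b) Floating fraction=rho_obj/rho=841/1000=0.841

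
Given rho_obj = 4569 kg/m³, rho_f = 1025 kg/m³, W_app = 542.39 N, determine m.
Formula: W_{app} = mg\left(1 - \frac{\rho_f}{\rho_{obj}}\right)
Substituting knowns: 542.39 = m·9.81·(1 − 1025/4569)
Solving for m: m = 542.39/(9.81·(1 − 1025/4569)) = 71.28 kg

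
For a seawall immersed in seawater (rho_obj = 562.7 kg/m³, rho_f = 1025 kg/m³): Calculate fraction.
Formula: f_{sub} = \frac{\rho_{obj}}{\rho_f}
fraction = 562.7/1025 = 0.549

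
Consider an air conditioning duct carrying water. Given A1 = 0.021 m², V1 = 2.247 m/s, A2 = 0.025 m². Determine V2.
Formula: V_2 = \frac{A_1 V_1}{A_2}
V2 = 0.021·2.247/0.025 = 1.887 m/s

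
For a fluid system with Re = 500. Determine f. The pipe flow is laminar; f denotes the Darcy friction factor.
Formula: f = \frac{64}{Re}
f = 64/500 = 0.128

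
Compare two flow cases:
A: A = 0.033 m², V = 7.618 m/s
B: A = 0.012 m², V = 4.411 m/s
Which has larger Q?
Q(A) = 251.4 L/s, Q(B) = 52.93 L/s. Answer: A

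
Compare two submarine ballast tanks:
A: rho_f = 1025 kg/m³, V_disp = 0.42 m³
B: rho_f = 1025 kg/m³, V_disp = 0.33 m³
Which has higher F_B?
F_B(A) = 4223 N, F_B(B) = 3318 N. Answer: A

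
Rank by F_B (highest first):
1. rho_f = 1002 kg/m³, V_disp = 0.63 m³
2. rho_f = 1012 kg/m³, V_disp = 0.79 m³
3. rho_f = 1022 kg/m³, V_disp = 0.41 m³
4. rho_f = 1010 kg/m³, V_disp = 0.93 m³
Case 1: F_B = 6193 N
Case 2: F_B = 7843 N
Case 3: F_B = 4111 N
Case 4: F_B = 9215 N
Ranking (highest first): 4, 2, 1, 3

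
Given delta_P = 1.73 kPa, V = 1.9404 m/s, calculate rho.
Formula: V = \sqrt{\frac{2 \Delta P}{\rho}}
Substituting knowns: 1.9404 = √(2·(1.73·1000)/rho)
Solving for rho: rho = 2·(1.73·1000)/1.9404² = 919 kg/m³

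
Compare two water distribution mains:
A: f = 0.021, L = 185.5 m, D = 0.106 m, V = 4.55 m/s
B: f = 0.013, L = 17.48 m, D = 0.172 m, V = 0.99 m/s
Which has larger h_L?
h_L(A) = 38.78 m, h_L(B) = 0.066 m. Answer: A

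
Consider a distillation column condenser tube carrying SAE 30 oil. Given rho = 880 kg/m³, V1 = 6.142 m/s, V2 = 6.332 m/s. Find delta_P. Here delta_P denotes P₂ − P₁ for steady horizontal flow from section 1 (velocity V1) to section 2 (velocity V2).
Formula: \Delta P = \frac{1}{2} \rho (V_1^2 - V_2^2)
delta_P = 0.5·880·(6.142² − 6.332²)/1000 = -1.043 kPa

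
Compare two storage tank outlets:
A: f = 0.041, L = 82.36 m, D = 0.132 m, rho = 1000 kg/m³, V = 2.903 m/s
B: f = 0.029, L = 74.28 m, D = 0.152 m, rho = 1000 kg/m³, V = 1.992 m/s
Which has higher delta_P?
delta_P(A) = 107.8 kPa, delta_P(B) = 28.12 kPa. Answer: A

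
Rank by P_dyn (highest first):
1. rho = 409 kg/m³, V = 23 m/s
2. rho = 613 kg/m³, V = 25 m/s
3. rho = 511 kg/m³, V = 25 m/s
Case 1: P_dyn = 108.2 kPa
Case 2: P_dyn = 191.6 kPa
Case 3: P_dyn = 159.7 kPa
Ranking (highest first): 2, 3, 1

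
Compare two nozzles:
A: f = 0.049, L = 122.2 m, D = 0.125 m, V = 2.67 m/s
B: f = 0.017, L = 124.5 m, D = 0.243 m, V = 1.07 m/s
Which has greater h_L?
h_L(A) = 17.41 m, h_L(B) = 0.5083 m. Answer: A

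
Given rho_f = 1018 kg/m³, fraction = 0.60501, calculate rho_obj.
Formula: f_{sub} = \frac{\rho_{obj}}{\rho_f}
Substituting knowns: 0.60501 = rho_obj/1018
Solving for rho_obj: rho_obj = 0.60501·1018 = 615.9 kg/m³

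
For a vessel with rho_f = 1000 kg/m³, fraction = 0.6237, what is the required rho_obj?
Formula: f_{sub} = \frac{\rho_{obj}}{\rho_f}
Substituting knowns: 0.6237 = rho_obj/1000
Solving for rho_obj: rho_obj = 0.6237·1000 = 623.7 kg/m³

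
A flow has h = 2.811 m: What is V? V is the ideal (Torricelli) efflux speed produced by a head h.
Formula: V = \sqrt{2 g h}
V = √(2·9.81·2.811) = 7.426 m/s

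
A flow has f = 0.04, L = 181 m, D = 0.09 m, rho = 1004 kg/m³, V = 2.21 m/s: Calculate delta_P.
Formula: \Delta P = f \frac{L}{D} \frac{\rho V^2}{2}
delta_P = 0.04·(181/0.09)·0.5·1004·2.21²/1000 = 197.2 kPa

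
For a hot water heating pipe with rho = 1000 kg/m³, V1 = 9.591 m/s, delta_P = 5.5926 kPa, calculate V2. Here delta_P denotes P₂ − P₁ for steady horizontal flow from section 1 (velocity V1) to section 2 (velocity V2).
Formula: \Delta P = \frac{1}{2} \rho (V_1^2 - V_2^2)
Substituting knowns: 5.5926 = 0.5·1000·(9.591² − V2²)/1000
Solving for V2: V2 = √(9.591² − 2·(5.5926·1000)/1000) = 8.989 m/s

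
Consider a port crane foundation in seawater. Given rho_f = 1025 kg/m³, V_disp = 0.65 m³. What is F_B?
Formula: F_B = \rho_f g V_{disp}
F_B = 1025·9.81·0.65 = 6536 N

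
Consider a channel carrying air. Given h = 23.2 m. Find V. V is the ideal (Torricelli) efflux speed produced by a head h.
Formula: V = \sqrt{2 g h}
V = √(2·9.81·23.2) = 21.34 m/s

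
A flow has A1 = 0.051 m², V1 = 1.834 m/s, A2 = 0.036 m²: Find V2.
Formula: V_2 = \frac{A_1 V_1}{A_2}
V2 = 0.051·1.834/0.036 = 2.598 m/s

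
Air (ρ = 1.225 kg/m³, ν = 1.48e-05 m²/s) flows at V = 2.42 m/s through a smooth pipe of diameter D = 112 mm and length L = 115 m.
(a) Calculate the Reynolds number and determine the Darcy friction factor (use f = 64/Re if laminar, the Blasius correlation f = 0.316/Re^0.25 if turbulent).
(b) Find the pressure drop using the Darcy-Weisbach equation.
(a) Re = V·D/ν = 2.42·0.112/1.48e-05 = 18314 → turbulent (Re > 4000); f = 0.316/Re^0.25 = 0.316/18314^0.25 = 0.027164
(b) Darcy-Weisbach: ΔP = f·(L/D)·½ρV²/1000 = 0.027164·(115/0.112)·½·1.225·2.42²/1000 = 0.1 kPa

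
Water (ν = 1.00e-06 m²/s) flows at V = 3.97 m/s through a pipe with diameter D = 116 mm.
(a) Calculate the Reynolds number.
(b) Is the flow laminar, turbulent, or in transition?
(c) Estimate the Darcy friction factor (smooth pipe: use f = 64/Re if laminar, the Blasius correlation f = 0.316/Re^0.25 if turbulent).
(a) Re = V·D/ν = 3.97·0.116/1.00e-06 = 460520
(b) Flow regime: turbulent (Re > 4000)
(c) Friction factor: f = 0.316/Re^0.25 = 0.316/460520^0.25 = 0.01213 (Blasius is strictly valid for Re ≲ 1e5; used here as the smooth-pipe estimate the problem specifies)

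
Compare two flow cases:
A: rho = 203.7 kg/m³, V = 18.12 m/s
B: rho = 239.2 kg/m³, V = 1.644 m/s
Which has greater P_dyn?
P_dyn(A) = 33.44 kPa, P_dyn(B) = 0.3232 kPa. Answer: A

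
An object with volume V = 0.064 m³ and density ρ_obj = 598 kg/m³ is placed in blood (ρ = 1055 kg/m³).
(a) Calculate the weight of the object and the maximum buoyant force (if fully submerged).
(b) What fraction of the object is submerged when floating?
(a) W=rho_obj*g*V=598*9.81*0.064=375.4 N; F_B(max)=rho*g*V=1055*9.81*0.064=662.4 N
(b) Floating fraction=rho_obj/rho=598/1055=0.567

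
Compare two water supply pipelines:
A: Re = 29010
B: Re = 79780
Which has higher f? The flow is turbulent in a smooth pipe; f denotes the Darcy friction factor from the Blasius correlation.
f(A) = 0.02421, f(B) = 0.0188. Answer: A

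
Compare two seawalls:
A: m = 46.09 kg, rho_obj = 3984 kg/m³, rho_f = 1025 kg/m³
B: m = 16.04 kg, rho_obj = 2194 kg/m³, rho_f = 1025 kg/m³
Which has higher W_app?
W_app(A) = 335.8 N, W_app(B) = 83.84 N. Answer: A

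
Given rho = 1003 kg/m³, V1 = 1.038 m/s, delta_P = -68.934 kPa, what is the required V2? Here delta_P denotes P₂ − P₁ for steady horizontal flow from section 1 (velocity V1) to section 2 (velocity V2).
Formula: \Delta P = \frac{1}{2} \rho (V_1^2 - V_2^2)
Substituting knowns: -68.934 = 0.5·1003·(1.038² − V2²)/1000
Solving for V2: V2 = √(1.038² − 2·(-68.934·1000)/1003) = 11.77 m/s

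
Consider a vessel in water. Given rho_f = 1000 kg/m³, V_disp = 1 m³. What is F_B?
Formula: F_B = \rho_f g V_{disp}
F_B = 1000·9.81·1 = 9810 N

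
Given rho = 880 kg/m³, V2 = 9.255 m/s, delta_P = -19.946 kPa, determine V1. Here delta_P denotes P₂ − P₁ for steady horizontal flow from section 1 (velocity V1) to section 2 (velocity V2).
Formula: \Delta P = \frac{1}{2} \rho (V_1^2 - V_2^2)
Substituting knowns: -19.946 = 0.5·880·(V1² − 9.255²)/1000
Solving for V1: V1 = √(9.255² + 2·(-19.946·1000)/880) = 6.35 m/s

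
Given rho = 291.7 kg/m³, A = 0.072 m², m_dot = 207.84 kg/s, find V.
Formula: \dot{m} = \rho A V
Substituting knowns: 207.84 = 291.7·0.072·V
Solving for V: V = 207.84/(291.7·0.072) = 9.896 m/s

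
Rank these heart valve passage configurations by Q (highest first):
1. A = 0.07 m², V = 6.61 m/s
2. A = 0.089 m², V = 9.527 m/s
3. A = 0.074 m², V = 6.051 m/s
Case 1: Q = 462.7 L/s
Case 2: Q = 847.9 L/s
Case 3: Q = 447.8 L/s
Ranking (highest first): 2, 1, 3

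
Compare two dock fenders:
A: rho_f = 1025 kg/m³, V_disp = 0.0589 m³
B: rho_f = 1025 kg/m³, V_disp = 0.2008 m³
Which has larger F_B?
F_B(A) = 592.3 N, F_B(B) = 2019 N. Answer: B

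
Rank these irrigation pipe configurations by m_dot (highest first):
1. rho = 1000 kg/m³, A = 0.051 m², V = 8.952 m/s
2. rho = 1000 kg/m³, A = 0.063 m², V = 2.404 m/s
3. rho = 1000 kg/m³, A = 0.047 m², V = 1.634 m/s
Case 1: m_dot = 456.6 kg/s
Case 2: m_dot = 151.5 kg/s
Case 3: m_dot = 76.8 kg/s
Ranking (highest first): 1, 2, 3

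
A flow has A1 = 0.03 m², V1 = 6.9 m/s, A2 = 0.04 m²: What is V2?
Formula: V_2 = \frac{A_1 V_1}{A_2}
V2 = 0.03·6.9/0.04 = 5.175 m/s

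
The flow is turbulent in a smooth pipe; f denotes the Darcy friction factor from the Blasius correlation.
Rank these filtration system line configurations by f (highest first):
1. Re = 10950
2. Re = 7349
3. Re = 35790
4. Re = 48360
Case 1: f = 0.03089
Case 2: f = 0.03413
Case 3: f = 0.02297
Case 4: f = 0.02131
Ranking (highest first): 2, 1, 3, 4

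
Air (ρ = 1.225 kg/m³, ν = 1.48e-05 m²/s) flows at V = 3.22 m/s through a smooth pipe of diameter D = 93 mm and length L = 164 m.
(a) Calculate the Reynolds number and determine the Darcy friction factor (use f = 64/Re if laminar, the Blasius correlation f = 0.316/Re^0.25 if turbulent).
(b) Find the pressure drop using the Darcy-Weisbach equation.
(a) Re = V·D/ν = 3.22·0.093/1.48e-05 = 20234 → turbulent (Re > 4000); f = 0.316/Re^0.25 = 0.316/20234^0.25 = 0.026495
(b) Darcy-Weisbach: ΔP = f·(L/D)·½ρV²/1000 = 0.026495·(164/0.093)·½·1.225·3.22²/1000 = 0.2967 kPa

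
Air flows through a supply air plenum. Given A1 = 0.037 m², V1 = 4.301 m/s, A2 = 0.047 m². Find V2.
Formula: V_2 = \frac{A_1 V_1}{A_2}
V2 = 0.037·4.301/0.047 = 3.386 m/s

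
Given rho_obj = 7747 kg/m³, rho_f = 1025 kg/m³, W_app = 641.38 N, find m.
Formula: W_{app} = mg\left(1 - \frac{\rho_f}{\rho_{obj}}\right)
Substituting knowns: 641.38 = m·9.81·(1 − 1025/7747)
Solving for m: m = 641.38/(9.81·(1 − 1025/7747)) = 75.35 kg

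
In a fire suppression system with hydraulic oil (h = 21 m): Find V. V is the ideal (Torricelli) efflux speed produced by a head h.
Formula: V = \sqrt{2 g h}
V = √(2·9.81·21) = 20.3 m/s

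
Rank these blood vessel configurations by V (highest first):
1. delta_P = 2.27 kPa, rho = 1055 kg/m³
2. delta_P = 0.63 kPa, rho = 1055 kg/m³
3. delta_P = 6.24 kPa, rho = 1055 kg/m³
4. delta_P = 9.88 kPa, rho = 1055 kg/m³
Case 1: V = 2.074 m/s
Case 2: V = 1.093 m/s
Case 3: V = 3.439 m/s
Case 4: V = 4.328 m/s
Ranking (highest first): 4, 3, 1, 2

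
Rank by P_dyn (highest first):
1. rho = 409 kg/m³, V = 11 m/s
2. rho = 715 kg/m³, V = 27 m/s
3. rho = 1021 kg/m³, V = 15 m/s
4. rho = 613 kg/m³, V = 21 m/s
Case 1: P_dyn = 24.74 kPa
Case 2: P_dyn = 260.6 kPa
Case 3: P_dyn = 114.9 kPa
Case 4: P_dyn = 135.2 kPa
Ranking (highest first): 2, 4, 3, 1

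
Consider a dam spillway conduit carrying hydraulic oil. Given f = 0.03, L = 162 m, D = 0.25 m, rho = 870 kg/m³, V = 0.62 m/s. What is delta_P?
Formula: \Delta P = f \frac{L}{D} \frac{\rho V^2}{2}
delta_P = 0.03·(162/0.25)·0.5·870·0.62²/1000 = 3.251 kPa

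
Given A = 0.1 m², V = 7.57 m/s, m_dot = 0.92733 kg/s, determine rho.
Formula: \dot{m} = \rho A V
Substituting knowns: 0.92733 = rho·0.1·7.57
Solving for rho: rho = 0.92733/(0.1·7.57) = 1.225 kg/m³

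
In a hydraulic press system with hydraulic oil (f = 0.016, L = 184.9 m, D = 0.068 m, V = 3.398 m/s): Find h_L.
Formula: h_L = f \frac{L}{D} \frac{V^2}{2g}
h_L = 0.016·(184.9/0.068)·3.398²/(2·9.81) = 25.6 m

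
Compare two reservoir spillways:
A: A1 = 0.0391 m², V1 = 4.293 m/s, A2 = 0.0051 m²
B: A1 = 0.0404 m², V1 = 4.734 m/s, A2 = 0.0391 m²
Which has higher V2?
V2(A) = 32.91 m/s, V2(B) = 4.891 m/s. Answer: A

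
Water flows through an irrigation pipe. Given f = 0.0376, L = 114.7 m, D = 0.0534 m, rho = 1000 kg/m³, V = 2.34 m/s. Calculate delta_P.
Formula: \Delta P = f \frac{L}{D} \frac{\rho V^2}{2}
delta_P = 0.0376·(114.7/0.0534)·0.5·1000·2.34²/1000 = 221.1 kPa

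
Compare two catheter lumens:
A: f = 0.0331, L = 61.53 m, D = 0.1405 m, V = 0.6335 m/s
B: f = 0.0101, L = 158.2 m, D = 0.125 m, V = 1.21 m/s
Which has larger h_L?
h_L(A) = 0.2965 m, h_L(B) = 0.9539 m. Answer: B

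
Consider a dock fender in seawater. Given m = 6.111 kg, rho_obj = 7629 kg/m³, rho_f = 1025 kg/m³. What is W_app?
Formula: W_{app} = mg\left(1 - \frac{\rho_f}{\rho_{obj}}\right)
W_app = 6.111·9.81·(1 − 1025/7629) = 51.89 N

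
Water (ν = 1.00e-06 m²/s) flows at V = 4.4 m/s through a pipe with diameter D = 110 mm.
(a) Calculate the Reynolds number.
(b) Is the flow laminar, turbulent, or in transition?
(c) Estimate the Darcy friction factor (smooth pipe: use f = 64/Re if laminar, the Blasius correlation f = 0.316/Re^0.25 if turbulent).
(a) Re = V·D/ν = 4.4·0.11/1.00e-06 = 484000
(b) Flow regime: turbulent (Re > 4000)
(c) Friction factor: f = 0.316/Re^0.25 = 0.316/484000^0.25 = 0.01198 (Blasius is strictly valid for Re ≲ 1e5; used here as the smooth-pipe estimate the problem specifies)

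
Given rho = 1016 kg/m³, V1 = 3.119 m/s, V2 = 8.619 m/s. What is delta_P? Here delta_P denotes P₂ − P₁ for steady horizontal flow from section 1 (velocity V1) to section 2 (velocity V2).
Formula: \Delta P = \frac{1}{2} \rho (V_1^2 - V_2^2)
delta_P = 0.5·1016·(3.119² − 8.619²)/1000 = -32.8 kPa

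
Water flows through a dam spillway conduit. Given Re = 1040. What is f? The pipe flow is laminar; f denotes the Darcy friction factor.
Formula: f = \frac{64}{Re}
f = 64/1040 = 0.06154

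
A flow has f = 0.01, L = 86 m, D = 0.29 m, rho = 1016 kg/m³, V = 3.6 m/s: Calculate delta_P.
Formula: \Delta P = f \frac{L}{D} \frac{\rho V^2}{2}
delta_P = 0.01·(86/0.29)·0.5·1016·3.6²/1000 = 19.52 kPa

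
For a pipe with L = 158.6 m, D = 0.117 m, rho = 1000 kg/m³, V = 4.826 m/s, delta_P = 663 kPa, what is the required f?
Formula: \Delta P = f \frac{L}{D} \frac{\rho V^2}{2}
Substituting knowns: 663 = f·(158.6/0.117)·0.5·1000·4.826²/1000
Solving for f: f = (663·1000)/((158.6/0.117)·0.5·1000·4.826²) = 0.042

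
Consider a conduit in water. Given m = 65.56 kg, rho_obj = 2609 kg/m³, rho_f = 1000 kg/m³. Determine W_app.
Formula: W_{app} = mg\left(1 - \frac{\rho_f}{\rho_{obj}}\right)
W_app = 65.56·9.81·(1 − 1000/2609) = 396.6 N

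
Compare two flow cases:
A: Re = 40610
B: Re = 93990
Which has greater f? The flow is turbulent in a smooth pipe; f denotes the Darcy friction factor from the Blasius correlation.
f(A) = 0.02226, f(B) = 0.01805. Answer: A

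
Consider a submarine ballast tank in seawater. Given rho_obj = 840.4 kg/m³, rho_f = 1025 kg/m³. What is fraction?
Formula: f_{sub} = \frac{\rho_{obj}}{\rho_f}
fraction = 840.4/1025 = 0.8199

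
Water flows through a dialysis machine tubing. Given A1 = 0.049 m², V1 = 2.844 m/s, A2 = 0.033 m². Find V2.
Formula: V_2 = \frac{A_1 V_1}{A_2}
V2 = 0.049·2.844/0.033 = 4.223 m/s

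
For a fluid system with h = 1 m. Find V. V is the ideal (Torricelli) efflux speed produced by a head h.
Formula: V = \sqrt{2 g h}
V = √(2·9.81·1) = 4.429 m/s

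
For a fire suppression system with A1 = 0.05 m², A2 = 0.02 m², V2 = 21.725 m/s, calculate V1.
Formula: V_2 = \frac{A_1 V_1}{A_2}
Substituting knowns: 21.725 = 0.05·V1/0.02
Solving for V1: V1 = 21.725·0.02/0.05 = 8.69 m/s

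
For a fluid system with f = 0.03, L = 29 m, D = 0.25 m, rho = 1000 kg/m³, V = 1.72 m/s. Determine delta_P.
Formula: \Delta P = f \frac{L}{D} \frac{\rho V^2}{2}
delta_P = 0.03·(29/0.25)·0.5·1000·1.72²/1000 = 5.148 kPa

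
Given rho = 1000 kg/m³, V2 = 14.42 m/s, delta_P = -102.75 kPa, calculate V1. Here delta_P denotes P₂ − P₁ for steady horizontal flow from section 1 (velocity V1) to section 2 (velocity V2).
Formula: \Delta P = \frac{1}{2} \rho (V_1^2 - V_2^2)
Substituting knowns: -102.75 = 0.5·1000·(V1² − 14.42²)/1000
Solving for V1: V1 = √(14.42² + 2·(-102.75·1000)/1000) = 1.561 m/s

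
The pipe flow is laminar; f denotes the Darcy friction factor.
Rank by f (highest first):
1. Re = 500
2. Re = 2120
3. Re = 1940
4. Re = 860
Case 1: f = 0.128
Case 2: f = 0.03019
Case 3: f = 0.03299
Case 4: f = 0.07442
Ranking (highest first): 1, 4, 3, 2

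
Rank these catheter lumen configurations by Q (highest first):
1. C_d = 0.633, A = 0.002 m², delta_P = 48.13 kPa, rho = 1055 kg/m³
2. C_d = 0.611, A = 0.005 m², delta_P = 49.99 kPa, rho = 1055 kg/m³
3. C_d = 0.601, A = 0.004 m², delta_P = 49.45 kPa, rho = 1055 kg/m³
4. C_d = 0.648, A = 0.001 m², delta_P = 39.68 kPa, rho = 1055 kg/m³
Case 1: Q = 12.09 L/s
Case 2: Q = 29.74 L/s
Case 3: Q = 23.28 L/s
Case 4: Q = 5.62 L/s
Ranking (highest first): 2, 3, 1, 4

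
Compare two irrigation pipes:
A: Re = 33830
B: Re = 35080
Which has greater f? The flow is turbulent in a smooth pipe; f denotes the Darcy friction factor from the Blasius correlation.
f(A) = 0.0233, f(B) = 0.02309. Answer: A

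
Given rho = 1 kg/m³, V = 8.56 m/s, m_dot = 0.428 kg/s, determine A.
Formula: \dot{m} = \rho A V
Substituting knowns: 0.428 = 1·A·8.56
Solving for A: A = 0.428/(1·8.56) = 0.05 m²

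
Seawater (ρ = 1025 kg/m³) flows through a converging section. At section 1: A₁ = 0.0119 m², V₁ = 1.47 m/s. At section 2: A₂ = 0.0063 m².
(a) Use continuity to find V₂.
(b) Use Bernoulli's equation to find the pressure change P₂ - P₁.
(a) Continuity: A₁V₁=A₂V₂ -> V₂=A₁V₁/A₂=0.0119*1.47/0.0063=2.78 m/s
(b) Bernoulli: P₂-P₁=0.5*rho*(V₁^2-V₂^2)/1000=0.5*1025*(1.47^2-2.78^2)/1000=-2.853 kPa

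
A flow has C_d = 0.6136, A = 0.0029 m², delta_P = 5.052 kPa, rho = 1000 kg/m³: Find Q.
Formula: Q = C_d A \sqrt{\frac{2 \Delta P}{\rho}}
Q = 0.6136·0.0029·√(2·(5.052·1000)/1000)·1000 = 5.656 L/s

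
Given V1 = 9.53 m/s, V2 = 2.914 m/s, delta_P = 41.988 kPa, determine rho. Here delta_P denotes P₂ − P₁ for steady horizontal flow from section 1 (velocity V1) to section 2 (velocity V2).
Formula: \Delta P = \frac{1}{2} \rho (V_1^2 - V_2^2)
Substituting knowns: 41.988 = 0.5·rho·(9.53² − 2.914²)/1000
Solving for rho: rho = 2·(41.988·1000)/(9.53² − 2.914²) = 1020 kg/m³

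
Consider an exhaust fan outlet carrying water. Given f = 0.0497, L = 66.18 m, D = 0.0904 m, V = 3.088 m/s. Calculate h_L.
Formula: h_L = f \frac{L}{D} \frac{V^2}{2g}
h_L = 0.0497·(66.18/0.0904)·3.088²/(2·9.81) = 17.68 m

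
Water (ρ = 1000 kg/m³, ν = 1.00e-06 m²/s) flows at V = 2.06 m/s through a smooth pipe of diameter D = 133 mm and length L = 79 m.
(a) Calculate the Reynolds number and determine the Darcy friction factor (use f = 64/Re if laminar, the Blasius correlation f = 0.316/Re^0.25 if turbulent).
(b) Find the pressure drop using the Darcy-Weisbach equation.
(a) Re = V·D/ν = 2.06·0.133/1.00e-06 = 273980 → turbulent (Re > 4000); f = 0.316/Re^0.25 = 0.316/273980^0.25 = 0.013812 (Blasius is strictly valid for Re ≲ 1e5; used here as the smooth-pipe estimate the problem specifies)
(b) Darcy-Weisbach: ΔP = f·(L/D)·½ρV²/1000 = 0.013812·(79/0.133)·½·1000·2.06²/1000 = 17.41 kPa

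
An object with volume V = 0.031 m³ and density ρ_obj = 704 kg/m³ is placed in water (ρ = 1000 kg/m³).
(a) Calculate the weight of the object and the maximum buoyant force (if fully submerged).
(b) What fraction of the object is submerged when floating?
(a) W=rho_obj*g*V=704*9.81*0.031=214.1 N; F_B(max)=rho*g*V=1000*9.81*0.031=304.1 N
(b) Floating fraction=rho_obj/rho=704/1000=0.704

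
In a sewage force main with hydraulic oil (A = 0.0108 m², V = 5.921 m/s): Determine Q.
Formula: Q = A V
Q = 0.0108·5.921·1000 = 63.95 L/s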